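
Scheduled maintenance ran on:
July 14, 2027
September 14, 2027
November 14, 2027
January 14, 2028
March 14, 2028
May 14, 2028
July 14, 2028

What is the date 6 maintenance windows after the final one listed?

July 14, 2029

Each date is the 14th; the gaps (62, 61, 61, 60, 61, 61) track the month lengths.
The rule is the 14th of every 2 months.
September 2028: September 14, 2028.
November 2028: November 14, 2028.
January 2029: January 14, 2029.
March 2029: March 14, 2029.
Next: May 2029 → May 14, 2029.
Next: July 2029 → July 14, 2029.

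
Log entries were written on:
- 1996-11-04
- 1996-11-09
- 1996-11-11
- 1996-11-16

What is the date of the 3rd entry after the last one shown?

Every event lands on a Monday or Saturday (gaps cycle 5, 2, 5).
So the schedule is: every Monday and Saturday.
The following Monday is 1996-11-18.
Next Saturday: 1996-11-23.
The following Monday is 1996-11-25.

1996-11-25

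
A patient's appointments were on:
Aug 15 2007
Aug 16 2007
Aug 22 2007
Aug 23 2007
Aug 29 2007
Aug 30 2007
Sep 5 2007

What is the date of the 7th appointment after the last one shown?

The gap pattern 1, 6, 1, 6, 1, 6 repeats every 2 events.
These are the Wednesdays and Thursdays of each week.
The following Thursday is Sep 6 2007.
Next Wednesday: Sep 12 2007.
Next Thursday: Sep 13 2007.
Next Wednesday: Sep 19 2007.
Next Thursday: Sep 20 2007.
Next Wednesday: Sep 26 2007.
Next Thursday: Sep 27 2007.

Sep 27 2007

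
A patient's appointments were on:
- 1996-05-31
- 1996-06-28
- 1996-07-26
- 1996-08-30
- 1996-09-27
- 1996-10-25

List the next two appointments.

1996-11-29, 1996-12-27

Every date is a Friday; gaps 28, 28, 35, 28, 28 days.
Each is the last Friday of its month (at least one falls on the 29th or later, ruling out '4th Friday').
Last Friday of November 1996: 1996-11-29.
Last Friday of December 1996: 1996-12-27.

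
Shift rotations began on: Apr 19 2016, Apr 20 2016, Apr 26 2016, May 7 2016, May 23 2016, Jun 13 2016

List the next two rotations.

Intervals are 1, 6, 11, 16, 21 days — an arithmetic progression with common difference 5.
Next gap: 26 days. Jun 13 2016 + 26 days = Jul 9 2016.
Next gap: 31 days. Jul 9 2016 + 31 days = Aug 9 2016.

Jul 9 2016, Aug 9 2016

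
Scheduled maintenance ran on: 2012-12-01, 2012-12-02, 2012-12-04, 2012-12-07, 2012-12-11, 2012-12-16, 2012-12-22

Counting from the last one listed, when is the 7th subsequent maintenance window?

2013-03-02

The spacing grows by 1 each time: 1, 2, 3, 4, 5, 6 days.
Next gap: 7 days. 2012-12-22 + 7 days = 2012-12-29.
Next gap: 8 days. 2012-12-29 + 8 days = 2013-01-06.
Next gap: 9 days. 2013-01-06 + 9 days = 2013-01-15.
Next gap: 10 days. 2013-01-15 + 10 days = 2013-01-25.
Next gap: 11 days. 2013-01-25 + 11 days = 2013-02-05.
Next gap: 12 days. 2013-02-05 + 12 days = 2013-02-17.
Next gap: 13 days. 2013-02-17 + 13 days = 2013-03-02.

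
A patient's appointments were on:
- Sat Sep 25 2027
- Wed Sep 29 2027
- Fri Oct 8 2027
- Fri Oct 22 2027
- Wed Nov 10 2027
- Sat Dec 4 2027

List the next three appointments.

Intervals are 4, 9, 14, 19, 24 days — an arithmetic progression with common difference 5.
Next gap: 29 days. Sat Dec 4 2027 + 29 days = Sun Jan 2 2028.
Next gap: 34 days. Sun Jan 2 2028 + 34 days = Sat Feb 5 2028.
Next gap: 39 days. Sat Feb 5 2028 + 39 days = Wed Mar 15 2028.

Sun Jan 2 2028, Sat Feb 5 2028, Wed Mar 15 2028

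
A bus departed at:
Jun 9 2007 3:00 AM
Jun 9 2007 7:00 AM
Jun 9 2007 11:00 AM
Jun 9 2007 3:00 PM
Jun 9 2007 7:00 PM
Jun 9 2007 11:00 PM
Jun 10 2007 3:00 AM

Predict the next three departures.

Spacing: 4, 4, 4, 4, 4, 4 h — constant 4 h.
Jun 10 2007 3:00 AM + 4 h = Jun 10 2007 7:00 AM.
Jun 10 2007 7:00 AM + 4 h = Jun 10 2007 11:00 AM.
Jun 10 2007 11:00 AM + 4 h = Jun 10 2007 3:00 PM.

Jun 10 2007 7:00 AM, Jun 10 2007 11:00 AM, Jun 10 2007 3:00 PM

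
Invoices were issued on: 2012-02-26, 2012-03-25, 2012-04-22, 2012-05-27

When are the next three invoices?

2012-06-24, 2012-07-22, 2012-08-26

These are Sundays at 28- or 35-day spacing (28, 28, 35).
The pattern: 4th Sunday of the month.
June 2012 — 4th Sunday is 2012-06-24.
4th Sunday of July 2012: 2012-07-22.
4th Sunday of August 2012: 2012-08-26.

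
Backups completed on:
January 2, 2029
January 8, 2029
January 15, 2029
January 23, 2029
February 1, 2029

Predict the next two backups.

February 11, 2029; February 22, 2029

Intervals are 6, 7, 8, 9 days — an arithmetic progression with common difference 1.
Next gap: 10 days. February 1, 2029 + 10 days = February 11, 2029.
Next gap: 11 days. February 11, 2029 + 11 days = February 22, 2029.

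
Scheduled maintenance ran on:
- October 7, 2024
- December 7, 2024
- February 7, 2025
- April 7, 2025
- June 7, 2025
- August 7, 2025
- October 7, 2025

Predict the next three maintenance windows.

December 7, 2025; February 7, 2026; April 7, 2026

Gaps: 61, 62, 59, 61, 61, 61 days — not constant. Every event is on the 7th of the month.
Pattern: the 7th of every 2 months.
December 2025: December 7, 2025.
February 2026: February 7, 2026.
April 2026: April 7, 2026.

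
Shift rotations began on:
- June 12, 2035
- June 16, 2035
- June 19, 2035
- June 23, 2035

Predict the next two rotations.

June 26, 2035; June 30, 2035

Every event lands on a Tuesday or Saturday (gaps cycle 4, 3, 4).
So the schedule is: every Tuesday and Saturday.
Next Tuesday: June 26, 2035.
Next Saturday: June 30, 2035.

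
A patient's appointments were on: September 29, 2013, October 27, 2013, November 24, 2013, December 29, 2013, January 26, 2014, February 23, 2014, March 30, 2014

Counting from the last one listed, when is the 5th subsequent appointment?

These are Sundays with 28, 28, 35, 28, 28, 35-day gaps.
Each is the final Sunday of its month — September 29, 2013 is past the 28th, so '4th Sunday' doesn't fit.
April 2014 ends with Sunday April 27, 2014.
May 2014 ends with Sunday May 25, 2014.
June 2014 ends with Sunday June 29, 2014.
Last Sunday of July 2014: July 27, 2014.
August 2014 ends with Sunday August 31, 2014.

August 31, 2014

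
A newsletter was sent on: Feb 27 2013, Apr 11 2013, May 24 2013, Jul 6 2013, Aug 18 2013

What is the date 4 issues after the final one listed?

Gaps between consecutive events: 43, 43, 43, 43 days — a constant 43-day interval.
Aug 18 2013 + 43 days = Sep 30 2013.
Sep 30 2013 + 43 days = Nov 12 2013.
Nov 12 2013 + 43 days = Dec 25 2013.
Dec 25 2013 + 43 days = Feb 6 2014.

Feb 6 2014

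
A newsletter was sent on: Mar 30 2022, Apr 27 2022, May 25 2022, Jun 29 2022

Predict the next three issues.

These are Wednesdays with 28, 28, 35-day gaps.
Each is the final Wednesday of its month — Mar 30 2022 is past the 28th, so '4th Wednesday' doesn't fit.
Last Wednesday of July 2022: Jul 27 2022.
August 2022 ends with Wednesday Aug 31 2022.
Last Wednesday of September 2022: Sep 28 2022.

Jul 27 2022, Aug 31 2022, Sep 28 2022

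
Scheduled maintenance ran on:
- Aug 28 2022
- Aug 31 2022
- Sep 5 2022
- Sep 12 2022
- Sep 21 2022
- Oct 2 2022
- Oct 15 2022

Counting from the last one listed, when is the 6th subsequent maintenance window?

Gaps: 3, 5, 7, 9, 11, 13 days — each gap is 2 larger than the previous one.
Next gap: 15 days. Oct 15 2022 + 15 days = Oct 30 2022.
Next gap: 17 days. Oct 30 2022 + 17 days = Nov 16 2022.
Next gap: 19 days. Nov 16 2022 + 19 days = Dec 5 2022.
Next gap: 21 days. Dec 5 2022 + 21 days = Dec 26 2022.
Next gap: 23 days. Dec 26 2022 + 23 days = Jan 18 2023.
Next gap: 25 days. Jan 18 2023 + 25 days = Feb 12 2023.

Feb 12 2023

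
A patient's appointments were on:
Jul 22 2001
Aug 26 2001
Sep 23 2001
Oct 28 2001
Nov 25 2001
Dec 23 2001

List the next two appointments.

Jan 27 2002, Feb 24 2002

All dates are Sundays, 35, 28, 35, 28, 28 days apart.
Specifically, the 4th Sunday of each month.
January 2002 — 4th Sunday is Jan 27 2002.
4th Sunday of February 2002: Feb 24 2002.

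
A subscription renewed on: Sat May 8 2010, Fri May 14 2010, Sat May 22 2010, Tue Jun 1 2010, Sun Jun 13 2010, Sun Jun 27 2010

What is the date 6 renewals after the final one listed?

Sun Oct 31 2010

The spacing grows by 2 each time: 6, 8, 10, 12, 14 days.
Next gap: 16 days. Sun Jun 27 2010 + 16 days = Tue Jul 13 2010.
Next gap: 18 days. Tue Jul 13 2010 + 18 days = Sat Jul 31 2010.
Next gap: 20 days. Sat Jul 31 2010 + 20 days = Fri Aug 20 2010.
Next gap: 22 days. Fri Aug 20 2010 + 22 days = Sat Sep 11 2010.
Next gap: 24 days. Sat Sep 11 2010 + 24 days = Tue Oct 5 2010.
Next gap: 26 days. Tue Oct 5 2010 + 26 days = Sun Oct 31 2010.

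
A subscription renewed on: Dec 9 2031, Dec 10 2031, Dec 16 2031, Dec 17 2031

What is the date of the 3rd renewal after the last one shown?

The gap pattern 1, 6, 1 repeats every 2 events.
These are the Tuesdays and Wednesdays of each week.
The following Tuesday is Dec 23 2031.
The following Wednesday is Dec 24 2031.
The following Tuesday is Dec 30 2031.

Dec 30 2031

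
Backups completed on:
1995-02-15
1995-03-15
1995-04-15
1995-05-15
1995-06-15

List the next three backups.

Gaps: 28, 31, 30, 31 days — not constant. Every event is on the 15th of the month.
Pattern: the 15th of each month.
Next: July 1995 → 1995-07-15.
August 1995: 1995-08-15.
September 1995: 1995-09-15.

1995-07-15, 1995-08-15, 1995-09-15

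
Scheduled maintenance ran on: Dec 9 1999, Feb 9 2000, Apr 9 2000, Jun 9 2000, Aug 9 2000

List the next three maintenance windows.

Oct 9 2000, Dec 9 2000, Feb 9 2001

Gaps: 62, 60, 61, 61 days — not constant. Every event is on the 9th of the month.
Pattern: the 9th of every 2 months.
October 2000: Oct 9 2000.
Next: December 2000 → Dec 9 2000.
Next: February 2001 → Feb 9 2001.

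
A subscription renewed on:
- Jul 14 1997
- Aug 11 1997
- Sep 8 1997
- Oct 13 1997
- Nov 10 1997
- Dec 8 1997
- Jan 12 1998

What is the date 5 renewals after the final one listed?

Gaps: 28, 28, 35, 28, 28, 35 days — a mix of 28 and 35. Every date is a Monday.
Each is the 2nd Monday of its month.
February 1998 — 2nd Monday is Feb 9 1998.
2nd Monday of March 1998: Mar 9 1998.
April 1998 — 2nd Monday is Apr 13 1998.
2nd Monday of May 1998: May 11 1998.
2nd Monday of June 1998: Jun 8 1998.

Jun 8 1998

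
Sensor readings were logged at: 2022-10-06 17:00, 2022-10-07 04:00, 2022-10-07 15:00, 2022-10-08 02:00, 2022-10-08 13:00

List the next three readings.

2022-10-09 00:00, 2022-10-09 11:00, 2022-10-09 22:00

Spacing: 11, 11, 11, 11 h — constant 11 h.
2022-10-08 13:00 + 11 h = 2022-10-09 00:00.
2022-10-09 00:00 + 11 h = 2022-10-09 11:00.
2022-10-09 11:00 + 11 h = 2022-10-09 22:00.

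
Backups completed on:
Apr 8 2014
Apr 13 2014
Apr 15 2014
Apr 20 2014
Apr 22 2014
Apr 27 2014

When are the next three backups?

Gaps: 5, 2, 5, 2, 5 days — not constant, but cyclic with period 2.
The events fall on every Tuesday and Sunday.
Next Tuesday: Apr 29 2014.
The following Sunday is May 4 2014.
Next Tuesday: May 6 2014.

Apr 29 2014, May 4 2014, May 6 2014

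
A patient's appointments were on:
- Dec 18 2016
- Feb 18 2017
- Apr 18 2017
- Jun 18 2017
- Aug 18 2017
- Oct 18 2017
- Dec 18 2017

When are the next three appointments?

Feb 18 2018, Apr 18 2018, Jun 18 2018

The day-of-month is always 18 (62, 59, 61, 61, 61, 61 days between events).
So this recurs on the 18th of every 2 months.
February 2018: Feb 18 2018.
April 2018: Apr 18 2018.
June 2018: Jun 18 2018.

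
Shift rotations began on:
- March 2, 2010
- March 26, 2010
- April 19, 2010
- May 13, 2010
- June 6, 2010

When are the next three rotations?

The spacing is 24, 24, 24, 24 days — always 24 days.
June 6, 2010 + 24 days = June 30, 2010.
June 30, 2010 + 24 days = July 24, 2010.
July 24, 2010 + 24 days = August 17, 2010.

June 30, 2010; July 24, 2010; August 17, 2010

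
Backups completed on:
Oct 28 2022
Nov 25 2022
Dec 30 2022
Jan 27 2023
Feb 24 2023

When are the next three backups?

Mar 31 2023, Apr 28 2023, May 26 2023

Every date is a Friday; gaps 28, 35, 28, 28 days.
Each is the last Friday of its month (at least one falls on the 29th or later, ruling out '4th Friday').
March 2023 ends with Friday Mar 31 2023.
Last Friday of April 2023: Apr 28 2023.
Last Friday of May 2023: May 26 2023.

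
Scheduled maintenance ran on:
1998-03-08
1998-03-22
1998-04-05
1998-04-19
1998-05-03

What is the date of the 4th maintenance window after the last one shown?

1998-06-28

The spacing is 14, 14, 14, 14 days — always 14 days.
1998-05-03 + 14 days = 1998-05-17.
1998-05-17 + 14 days = 1998-05-31.
1998-05-31 + 14 days = 1998-06-14.
1998-06-14 + 14 days = 1998-06-28.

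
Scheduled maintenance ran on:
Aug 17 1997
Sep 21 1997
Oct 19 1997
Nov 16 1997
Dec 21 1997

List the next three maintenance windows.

Gaps: 35, 28, 28, 35 days — a mix of 28 and 35. Every date is a Sunday.
Each is the 3rd Sunday of its month.
3rd Sunday of January 1998: Jan 18 1998.
3rd Sunday of February 1998: Feb 15 1998.
March 1998 — 3rd Sunday is Mar 15 1998.

Jan 18 1998, Feb 15 1998, Mar 15 1998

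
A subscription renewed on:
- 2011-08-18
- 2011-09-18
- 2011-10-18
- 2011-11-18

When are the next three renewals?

2011-12-18, 2012-01-18, 2012-02-18

Gaps: 31, 30, 31 days — not constant. Every event is on the 18th of the month.
Pattern: the 18th of each month.
December 2011: 2011-12-18.
January 2012: 2012-01-18.
February 2012: 2012-02-18.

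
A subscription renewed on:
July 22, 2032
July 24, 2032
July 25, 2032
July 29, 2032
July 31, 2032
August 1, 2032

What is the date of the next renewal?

Gaps: 2, 1, 4, 2, 1 days — not constant, but cyclic with period 3.
The events fall on every Thursday, Saturday and Sunday.
Next Thursday: August 5, 2032.

August 5, 2032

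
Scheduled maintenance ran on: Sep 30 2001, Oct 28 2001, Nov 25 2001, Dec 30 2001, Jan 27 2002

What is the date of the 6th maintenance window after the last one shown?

Every date is a Sunday; gaps 28, 28, 35, 28 days.
Each is the last Sunday of its month (at least one falls on the 29th or later, ruling out '4th Sunday').
February 2002 ends with Sunday Feb 24 2002.
March 2002 ends with Sunday Mar 31 2002.
April 2002 ends with Sunday Apr 28 2002.
May 2002 ends with Sunday May 26 2002.
Last Sunday of June 2002: Jun 30 2002.
July 2002 ends with Sunday Jul 28 2002.

Jul 28 2002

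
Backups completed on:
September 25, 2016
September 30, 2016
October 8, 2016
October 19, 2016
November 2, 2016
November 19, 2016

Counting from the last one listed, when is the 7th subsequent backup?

June 10, 2017

Gaps: 5, 8, 11, 14, 17 days — each gap is 3 larger than the previous one.
Next gap: 20 days. November 19, 2016 + 20 days = December 9, 2016.
Next gap: 23 days. December 9, 2016 + 23 days = January 1, 2017.
Next gap: 26 days. January 1, 2017 + 26 days = January 27, 2017.
Next gap: 29 days. January 27, 2017 + 29 days = February 25, 2017.
Next gap: 32 days. February 25, 2017 + 32 days = March 29, 2017.
Next gap: 35 days. March 29, 2017 + 35 days = May 3, 2017.
Next gap: 38 days. May 3, 2017 + 38 days = June 10, 2017.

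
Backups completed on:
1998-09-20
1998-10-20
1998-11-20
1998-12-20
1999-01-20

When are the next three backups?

1999-02-20, 1999-03-20, 1999-04-20

The day-of-month is always 20 (30, 31, 30, 31 days between events).
So this recurs on the 20th of each month.
February 1999: 1999-02-20.
March 1999: 1999-03-20.
April 1999: 1999-04-20.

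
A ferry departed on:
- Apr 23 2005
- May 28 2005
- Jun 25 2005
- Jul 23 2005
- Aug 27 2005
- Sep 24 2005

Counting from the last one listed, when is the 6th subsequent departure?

Mar 25 2006

Gaps: 35, 28, 28, 35, 28 days — a mix of 28 and 35. Every date is a Saturday.
Each is the 4th Saturday of its month.
4th Saturday of October 2005: Oct 22 2005.
November 2005 — 4th Saturday is Nov 26 2005.
4th Saturday of December 2005: Dec 24 2005.
January 2006 — 4th Saturday is Jan 28 2006.
February 2006 — 4th Saturday is Feb 25 2006.
March 2006 — 4th Saturday is Mar 25 2006.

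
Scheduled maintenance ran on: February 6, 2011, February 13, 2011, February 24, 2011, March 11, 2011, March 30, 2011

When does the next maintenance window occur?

April 22, 2011

Intervals are 7, 11, 15, 19 days — an arithmetic progression with common difference 4.
Next gap: 23 days. March 30, 2011 + 23 days = April 22, 2011.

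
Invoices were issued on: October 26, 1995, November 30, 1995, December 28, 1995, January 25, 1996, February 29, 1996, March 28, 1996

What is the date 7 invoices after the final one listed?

October 31, 1996

These are Thursdays with 35, 28, 28, 35, 28-day gaps.
Each is the final Thursday of its month — November 30, 1995 is past the 28th, so '4th Thursday' doesn't fit.
Last Thursday of April 1996: April 25, 1996.
Last Thursday of May 1996: May 30, 1996.
Last Thursday of June 1996: June 27, 1996.
Last Thursday of July 1996: July 25, 1996.
Last Thursday of August 1996: August 29, 1996.
Last Thursday of September 1996: September 26, 1996.
Last Thursday of October 1996: October 31, 1996.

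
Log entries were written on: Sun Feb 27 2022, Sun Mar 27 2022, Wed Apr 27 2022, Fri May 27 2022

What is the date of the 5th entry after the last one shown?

Thu Oct 27 2022

Each date is the 27th; the gaps (28, 31, 30) track the month lengths.
The rule is the 27th of each month.
June 2022: Mon Jun 27 2022.
Next: July 2022 → Wed Jul 27 2022.
August 2022: Sat Aug 27 2022.
September 2022: Tue Sep 27 2022.
October 2022: Thu Oct 27 2022.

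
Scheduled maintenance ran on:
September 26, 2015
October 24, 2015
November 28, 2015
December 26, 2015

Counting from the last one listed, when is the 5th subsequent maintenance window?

May 28, 2016

Gaps: 28, 35, 28 days — a mix of 28 and 35. Every date is a Saturday.
Each is the 4th Saturday of its month.
January 2016 — 4th Saturday is January 23, 2016.
4th Saturday of February 2016: February 27, 2016.
4th Saturday of March 2016: March 26, 2016.
April 2016 — 4th Saturday is April 23, 2016.
May 2016 — 4th Saturday is May 28, 2016.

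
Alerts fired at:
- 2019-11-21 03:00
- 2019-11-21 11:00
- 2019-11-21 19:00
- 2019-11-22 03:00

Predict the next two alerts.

2019-11-22 11:00, 2019-11-22 19:00

The interval is a steady 8 hours (8, 8, 8).
2019-11-22 03:00 + 8 h = 2019-11-22 11:00.
2019-11-22 11:00 + 8 h = 2019-11-22 19:00.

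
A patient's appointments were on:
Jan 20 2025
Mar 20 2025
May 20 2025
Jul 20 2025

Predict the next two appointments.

Sep 20 2025, Nov 20 2025

The day-of-month is always 20 (59, 61, 61 days between events).
So this recurs on the 20th of every 2 months.
Next: September 2025 → Sep 20 2025.
November 2025: Nov 20 2025.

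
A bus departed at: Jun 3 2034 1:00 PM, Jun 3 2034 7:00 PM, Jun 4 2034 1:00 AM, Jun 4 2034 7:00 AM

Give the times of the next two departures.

Jun 4 2034 1:00 PM, Jun 4 2034 7:00 PM

Spacing: 6, 6, 6 h — constant 6 h.
Jun 4 2034 7:00 AM + 6 h = Jun 4 2034 1:00 PM.
Jun 4 2034 1:00 PM + 6 h = Jun 4 2034 7:00 PM.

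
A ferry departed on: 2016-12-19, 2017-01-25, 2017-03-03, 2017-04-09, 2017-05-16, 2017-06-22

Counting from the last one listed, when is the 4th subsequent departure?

2017-11-17

The spacing is 37, 37, 37, 37, 37 days — always 37 days.
2017-06-22 + 37 days = 2017-07-29.
2017-07-29 + 37 days = 2017-09-04.
2017-09-04 + 37 days = 2017-10-11.
2017-10-11 + 37 days = 2017-11-17.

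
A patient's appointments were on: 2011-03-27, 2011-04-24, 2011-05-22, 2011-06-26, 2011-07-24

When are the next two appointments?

All dates are Sundays, 28, 28, 35, 28 days apart.
Specifically, the 4th Sunday of each month.
August 2011 — 4th Sunday is 2011-08-28.
4th Sunday of September 2011: 2011-09-25.

2011-08-28, 2011-09-25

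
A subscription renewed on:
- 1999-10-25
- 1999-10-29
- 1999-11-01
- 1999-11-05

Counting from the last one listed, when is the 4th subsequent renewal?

1999-11-19

Every event lands on a Monday or Friday (gaps cycle 4, 3, 4).
So the schedule is: every Monday and Friday.
The following Monday is 1999-11-08.
Next Friday: 1999-11-12.
Next Monday: 1999-11-15.
The following Friday is 1999-11-19.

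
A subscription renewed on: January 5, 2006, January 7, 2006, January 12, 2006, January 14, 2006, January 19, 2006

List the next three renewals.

January 21, 2006; January 26, 2006; January 28, 2006

Gaps: 2, 5, 2, 5 days — not constant, but cyclic with period 2.
The events fall on every Thursday and Saturday.
The following Saturday is January 21, 2006.
Next Thursday: January 26, 2006.
The following Saturday is January 28, 2006.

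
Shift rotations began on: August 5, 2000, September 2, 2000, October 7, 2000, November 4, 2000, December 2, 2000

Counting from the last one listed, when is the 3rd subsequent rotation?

Gaps: 28, 35, 28, 28 days — a mix of 28 and 35. Every date is a Saturday.
Each is the 1st Saturday of its month.
January 2001 — 1st Saturday is January 6, 2001.
1st Saturday of February 2001: February 3, 2001.
1st Saturday of March 2001: March 3, 2001.

March 3, 2001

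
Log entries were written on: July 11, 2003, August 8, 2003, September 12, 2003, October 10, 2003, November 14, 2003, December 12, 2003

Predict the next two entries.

Gaps: 28, 35, 28, 35, 28 days — a mix of 28 and 35. Every date is a Friday.
Each is the 2nd Friday of its month.
January 2004 — 2nd Friday is January 9, 2004.
2nd Friday of February 2004: February 13, 2004.

January 9, 2004; February 13, 2004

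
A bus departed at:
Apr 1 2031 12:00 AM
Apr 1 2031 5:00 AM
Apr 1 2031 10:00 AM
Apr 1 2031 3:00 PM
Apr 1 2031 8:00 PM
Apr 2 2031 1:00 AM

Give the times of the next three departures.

Apr 2 2031 6:00 AM, Apr 2 2031 11:00 AM, Apr 2 2031 4:00 PM

The interval is a steady 5 hours (5, 5, 5, 5, 5).
Apr 2 2031 1:00 AM + 5 h = Apr 2 2031 6:00 AM.
Apr 2 2031 6:00 AM + 5 h = Apr 2 2031 11:00 AM.
Apr 2 2031 11:00 AM + 5 h = Apr 2 2031 4:00 PM.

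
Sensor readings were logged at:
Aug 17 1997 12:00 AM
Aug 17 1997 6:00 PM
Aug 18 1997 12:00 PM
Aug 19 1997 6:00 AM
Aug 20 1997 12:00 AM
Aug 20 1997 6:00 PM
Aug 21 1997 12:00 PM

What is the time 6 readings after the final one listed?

Aug 26 1997 12:00 AM

Gaps: 18, 18, 18, 18, 18, 18 hours — each event is 18 hours after the previous one.
Aug 21 1997 12:00 PM + 18 h = Aug 22 1997 6:00 AM.
Aug 22 1997 6:00 AM + 18 h = Aug 23 1997 12:00 AM.
Aug 23 1997 12:00 AM + 18 h = Aug 23 1997 6:00 PM.
Aug 23 1997 6:00 PM + 18 h = Aug 24 1997 12:00 PM.
Aug 24 1997 12:00 PM + 18 h = Aug 25 1997 6:00 AM.
Aug 25 1997 6:00 AM + 18 h = Aug 26 1997 12:00 AM.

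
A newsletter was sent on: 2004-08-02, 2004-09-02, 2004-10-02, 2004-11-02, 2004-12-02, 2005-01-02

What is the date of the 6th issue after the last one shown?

Gaps: 31, 30, 31, 30, 31 days — not constant. Every event is on the 2nd of the month.
Pattern: the 2nd of each month.
February 2005: 2005-02-02.
Next: March 2005 → 2005-03-02.
April 2005: 2005-04-02.
May 2005: 2005-05-02.
Next: June 2005 → 2005-06-02.
July 2005: 2005-07-02.

2005-07-02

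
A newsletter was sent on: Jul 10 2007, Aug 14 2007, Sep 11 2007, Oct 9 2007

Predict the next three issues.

These are Tuesdays at 28- or 35-day spacing (35, 28, 28).
The pattern: 2nd Tuesday of the month.
November 2007 — 2nd Tuesday is Nov 13 2007.
December 2007 — 2nd Tuesday is Dec 11 2007.
2nd Tuesday of January 2008: Jan 8 2008.

Nov 13 2007, Dec 11 2007, Jan 8 2008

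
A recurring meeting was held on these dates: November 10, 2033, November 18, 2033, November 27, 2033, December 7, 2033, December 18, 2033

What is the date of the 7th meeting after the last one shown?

April 2, 2034

Intervals are 8, 9, 10, 11 days — an arithmetic progression with common difference 1.
Next gap: 12 days. December 18, 2033 + 12 days = December 30, 2033.
Next gap: 13 days. December 30, 2033 + 13 days = January 12, 2034.
Next gap: 14 days. January 12, 2034 + 14 days = January 26, 2034.
Next gap: 15 days. January 26, 2034 + 15 days = February 10, 2034.
Next gap: 16 days. February 10, 2034 + 16 days = February 26, 2034.
Next gap: 17 days. February 26, 2034 + 17 days = March 15, 2034.
Next gap: 18 days. March 15, 2034 + 18 days = April 2, 2034.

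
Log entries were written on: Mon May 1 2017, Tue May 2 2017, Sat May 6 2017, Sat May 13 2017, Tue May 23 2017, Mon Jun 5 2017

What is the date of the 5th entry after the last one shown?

Gaps: 1, 4, 7, 10, 13 days — each gap is 3 larger than the previous one.
Next gap: 16 days. Mon Jun 5 2017 + 16 days = Wed Jun 21 2017.
Next gap: 19 days. Wed Jun 21 2017 + 19 days = Mon Jul 10 2017.
Next gap: 22 days. Mon Jul 10 2017 + 22 days = Tue Aug 1 2017.
Next gap: 25 days. Tue Aug 1 2017 + 25 days = Sat Aug 26 2017.
Next gap: 28 days. Sat Aug 26 2017 + 28 days = Sat Sep 23 2017.

Sat Sep 23 2017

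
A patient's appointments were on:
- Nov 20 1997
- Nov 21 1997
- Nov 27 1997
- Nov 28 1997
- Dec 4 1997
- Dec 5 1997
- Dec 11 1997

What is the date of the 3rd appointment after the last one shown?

Every event lands on a Thursday or Friday (gaps cycle 1, 6, 1, 6, 1, 6).
So the schedule is: every Thursday and Friday.
The following Friday is Dec 12 1997.
The following Thursday is Dec 18 1997.
The following Friday is Dec 19 1997.

Dec 19 1997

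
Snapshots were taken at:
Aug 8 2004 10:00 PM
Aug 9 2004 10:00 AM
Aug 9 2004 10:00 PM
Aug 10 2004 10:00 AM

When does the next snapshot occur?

Aug 10 2004 10:00 PM

The interval is a steady 12 hours (12, 12, 12).
Aug 10 2004 10:00 AM + 12 h = Aug 10 2004 10:00 PM.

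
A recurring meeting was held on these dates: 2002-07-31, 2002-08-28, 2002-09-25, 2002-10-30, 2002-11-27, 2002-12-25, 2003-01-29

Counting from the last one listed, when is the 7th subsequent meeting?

These are Wednesdays with 28, 28, 35, 28, 28, 35-day gaps.
Each is the final Wednesday of its month — 2002-07-31 is past the 28th, so '4th Wednesday' doesn't fit.
February 2003 ends with Wednesday 2003-02-26.
Last Wednesday of March 2003: 2003-03-26.
April 2003 ends with Wednesday 2003-04-30.
Last Wednesday of May 2003: 2003-05-28.
Last Wednesday of June 2003: 2003-06-25.
Last Wednesday of July 2003: 2003-07-30.
August 2003 ends with Wednesday 2003-08-27.

2003-08-27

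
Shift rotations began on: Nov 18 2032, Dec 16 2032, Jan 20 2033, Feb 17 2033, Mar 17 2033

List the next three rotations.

All dates are Thursdays, 28, 35, 28, 28 days apart.
Specifically, the 3rd Thursday of each month.
3rd Thursday of April 2033: Apr 21 2033.
May 2033 — 3rd Thursday is May 19 2033.
3rd Thursday of June 2033: Jun 16 2033.

Apr 21 2033, May 19 2033, Jun 16 2033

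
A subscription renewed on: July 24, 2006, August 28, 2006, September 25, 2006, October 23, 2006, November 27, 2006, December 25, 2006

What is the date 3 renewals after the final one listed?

March 26, 2007

Gaps: 35, 28, 28, 35, 28 days — a mix of 28 and 35. Every date is a Monday.
Each is the 4th Monday of its month.
4th Monday of January 2007: January 22, 2007.
4th Monday of February 2007: February 26, 2007.
4th Monday of March 2007: March 26, 2007.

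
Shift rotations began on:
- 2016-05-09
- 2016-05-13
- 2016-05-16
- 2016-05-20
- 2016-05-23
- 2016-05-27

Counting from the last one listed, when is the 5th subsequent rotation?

2016-06-13

The gap pattern 4, 3, 4, 3, 4 repeats every 2 events.
These are the Mondays and Fridays of each week.
The following Monday is 2016-05-30.
Next Friday: 2016-06-03.
Next Monday: 2016-06-06.
Next Friday: 2016-06-10.
Next Monday: 2016-06-13.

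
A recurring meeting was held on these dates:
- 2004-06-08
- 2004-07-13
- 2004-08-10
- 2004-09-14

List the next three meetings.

All dates are Tuesdays, 35, 28, 35 days apart.
Specifically, the 2nd Tuesday of each month.
2nd Tuesday of October 2004: 2004-10-12.
November 2004 — 2nd Tuesday is 2004-11-09.
December 2004 — 2nd Tuesday is 2004-12-14.

2004-10-12, 2004-11-09, 2004-12-14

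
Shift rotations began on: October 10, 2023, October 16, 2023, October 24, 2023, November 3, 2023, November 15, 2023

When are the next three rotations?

November 29, 2023; December 15, 2023; January 2, 2024

The spacing grows by 2 each time: 6, 8, 10, 12 days.
Next gap: 14 days. November 15, 2023 + 14 days = November 29, 2023.
Next gap: 16 days. November 29, 2023 + 16 days = December 15, 2023.
Next gap: 18 days. December 15, 2023 + 18 days = January 2, 2024.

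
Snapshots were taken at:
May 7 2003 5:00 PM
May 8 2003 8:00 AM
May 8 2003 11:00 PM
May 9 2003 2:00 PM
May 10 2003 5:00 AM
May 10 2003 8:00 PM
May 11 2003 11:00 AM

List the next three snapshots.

The interval is a steady 15 hours (15, 15, 15, 15, 15, 15).
May 11 2003 11:00 AM + 15 h = May 12 2003 2:00 AM.
May 12 2003 2:00 AM + 15 h = May 12 2003 5:00 PM.
May 12 2003 5:00 PM + 15 h = May 13 2003 8:00 AM.

May 12 2003 2:00 AM, May 12 2003 5:00 PM, May 13 2003 8:00 AM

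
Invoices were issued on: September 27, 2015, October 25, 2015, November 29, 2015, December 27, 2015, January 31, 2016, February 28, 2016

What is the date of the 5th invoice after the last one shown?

All Sundays; the gaps (28, 35, 28, 35, 28) vary with month length.
This is the last Sunday of each month.
March 2016 ends with Sunday March 27, 2016.
Last Sunday of April 2016: April 24, 2016.
May 2016 ends with Sunday May 29, 2016.
June 2016 ends with Sunday June 26, 2016.
Last Sunday of July 2016: July 31, 2016.

July 31, 2016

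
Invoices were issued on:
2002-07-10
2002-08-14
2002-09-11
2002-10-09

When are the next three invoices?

2002-11-13, 2002-12-11, 2003-01-08

Gaps: 35, 28, 28 days — a mix of 28 and 35. Every date is a Wednesday.
Each is the 2nd Wednesday of its month.
2nd Wednesday of November 2002: 2002-11-13.
2nd Wednesday of December 2002: 2002-12-11.
January 2003 — 2nd Wednesday is 2003-01-08.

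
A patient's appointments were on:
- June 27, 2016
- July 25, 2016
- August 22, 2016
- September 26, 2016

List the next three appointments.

These are Mondays at 28- or 35-day spacing (28, 28, 35).
The pattern: 4th Monday of the month.
October 2016 — 4th Monday is October 24, 2016.
November 2016 — 4th Monday is November 28, 2016.
December 2016 — 4th Monday is December 26, 2016.

October 24, 2016; November 28, 2016; December 26, 2016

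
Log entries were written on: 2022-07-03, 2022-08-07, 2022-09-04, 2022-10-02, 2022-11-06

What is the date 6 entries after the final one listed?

Gaps: 35, 28, 28, 35 days — a mix of 28 and 35. Every date is a Sunday.
Each is the 1st Sunday of its month.
1st Sunday of December 2022: 2022-12-04.
January 2023 — 1st Sunday is 2023-01-01.
1st Sunday of February 2023: 2023-02-05.
March 2023 — 1st Sunday is 2023-03-05.
April 2023 — 1st Sunday is 2023-04-02.
1st Sunday of May 2023: 2023-05-07.

2023-05-07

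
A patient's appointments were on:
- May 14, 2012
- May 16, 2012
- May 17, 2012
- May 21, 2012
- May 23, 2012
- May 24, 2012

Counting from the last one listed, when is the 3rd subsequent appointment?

The gap pattern 2, 1, 4, 2, 1 repeats every 3 events.
These are the Mondays, Wednesdays and Thursdays of each week.
The following Monday is May 28, 2012.
The following Wednesday is May 30, 2012.
Next Thursday: May 31, 2012.

May 31, 2012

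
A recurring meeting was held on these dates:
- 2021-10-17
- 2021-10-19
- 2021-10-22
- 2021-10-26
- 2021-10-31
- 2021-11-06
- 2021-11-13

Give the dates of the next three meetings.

2021-11-21, 2021-11-30, 2021-12-10

Intervals are 2, 3, 4, 5, 6, 7 days — an arithmetic progression with common difference 1.
Next gap: 8 days. 2021-11-13 + 8 days = 2021-11-21.
Next gap: 9 days. 2021-11-21 + 9 days = 2021-11-30.
Next gap: 10 days. 2021-11-30 + 10 days = 2021-12-10.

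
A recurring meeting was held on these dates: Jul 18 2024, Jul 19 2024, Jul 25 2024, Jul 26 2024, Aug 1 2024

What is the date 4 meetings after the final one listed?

Every event lands on a Thursday or Friday (gaps cycle 1, 6, 1, 6).
So the schedule is: every Thursday and Friday.
Next Friday: Aug 2 2024.
Next Thursday: Aug 8 2024.
Next Friday: Aug 9 2024.
The following Thursday is Aug 15 2024.

Aug 15 2024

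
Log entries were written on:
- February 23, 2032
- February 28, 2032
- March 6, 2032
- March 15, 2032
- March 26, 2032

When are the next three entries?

April 8, 2032; April 23, 2032; May 10, 2032

Gaps: 5, 7, 9, 11 days — each gap is 2 larger than the previous one.
Next gap: 13 days. March 26, 2032 + 13 days = April 8, 2032.
Next gap: 15 days. April 8, 2032 + 15 days = April 23, 2032.
Next gap: 17 days. April 23, 2032 + 17 days = May 10, 2032.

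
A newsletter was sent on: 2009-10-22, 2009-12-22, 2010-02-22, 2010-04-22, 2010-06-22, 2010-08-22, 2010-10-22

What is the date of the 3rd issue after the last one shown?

Each date is the 22nd; the gaps (61, 62, 59, 61, 61, 61) track the month lengths.
The rule is the 22nd of every 2 months.
December 2010: 2010-12-22.
February 2011: 2011-02-22.
April 2011: 2011-04-22.

2011-04-22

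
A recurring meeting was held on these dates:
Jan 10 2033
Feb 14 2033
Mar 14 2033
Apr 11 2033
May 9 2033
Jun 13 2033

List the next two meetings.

Jul 11 2033, Aug 8 2033

These are Mondays at 28- or 35-day spacing (35, 28, 28, 28, 35).
The pattern: 2nd Monday of the month.
2nd Monday of July 2033: Jul 11 2033.
2nd Monday of August 2033: Aug 8 2033.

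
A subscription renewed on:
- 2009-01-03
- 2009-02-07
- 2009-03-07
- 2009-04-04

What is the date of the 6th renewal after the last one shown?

Gaps: 35, 28, 28 days — a mix of 28 and 35. Every date is a Saturday.
Each is the 1st Saturday of its month.
May 2009 — 1st Saturday is 2009-05-02.
1st Saturday of June 2009: 2009-06-06.
1st Saturday of July 2009: 2009-07-04.
August 2009 — 1st Saturday is 2009-08-01.
September 2009 — 1st Saturday is 2009-09-05.
1st Saturday of October 2009: 2009-10-03.

2009-10-03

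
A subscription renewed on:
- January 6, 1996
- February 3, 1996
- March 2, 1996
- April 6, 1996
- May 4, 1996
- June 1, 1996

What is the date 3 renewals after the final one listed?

These are Saturdays at 28- or 35-day spacing (28, 28, 35, 28, 28).
The pattern: 1st Saturday of the month.
1st Saturday of July 1996: July 6, 1996.
August 1996 — 1st Saturday is August 3, 1996.
September 1996 — 1st Saturday is September 7, 1996.

September 7, 1996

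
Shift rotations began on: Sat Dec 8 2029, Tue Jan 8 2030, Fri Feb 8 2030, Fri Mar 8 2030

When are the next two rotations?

Each date is the 8th; the gaps (31, 31, 28) track the month lengths.
The rule is the 8th of each month.
Next: April 2030 → Mon Apr 8 2030.
May 2030: Wed May 8 2030.

Mon Apr 8 2030, Wed May 8 2030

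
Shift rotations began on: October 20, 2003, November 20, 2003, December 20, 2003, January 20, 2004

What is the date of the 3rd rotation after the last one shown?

April 20, 2004

Gaps: 31, 30, 31 days — not constant. Every event is on the 20th of the month.
Pattern: the 20th of each month.
Next: February 2004 → February 20, 2004.
Next: March 2004 → March 20, 2004.
Next: April 2004 → April 20, 2004.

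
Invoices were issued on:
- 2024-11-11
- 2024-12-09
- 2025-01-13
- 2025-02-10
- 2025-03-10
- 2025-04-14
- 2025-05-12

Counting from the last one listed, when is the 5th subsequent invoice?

2025-10-13

Gaps: 28, 35, 28, 28, 35, 28 days — a mix of 28 and 35. Every date is a Monday.
Each is the 2nd Monday of its month.
June 2025 — 2nd Monday is 2025-06-09.
July 2025 — 2nd Monday is 2025-07-14.
August 2025 — 2nd Monday is 2025-08-11.
2nd Monday of September 2025: 2025-09-08.
October 2025 — 2nd Monday is 2025-10-13.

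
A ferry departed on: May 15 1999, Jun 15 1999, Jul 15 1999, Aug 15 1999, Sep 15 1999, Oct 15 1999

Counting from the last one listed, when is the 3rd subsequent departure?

Gaps: 31, 30, 31, 31, 30 days — not constant. Every event is on the 15th of the month.
Pattern: the 15th of each month.
November 1999: Nov 15 1999.
December 1999: Dec 15 1999.
Next: January 2000 → Jan 15 2000.

Jan 15 2000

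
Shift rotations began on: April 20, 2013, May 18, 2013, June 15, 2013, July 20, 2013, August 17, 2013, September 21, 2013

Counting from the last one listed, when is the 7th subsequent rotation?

All dates are Saturdays, 28, 28, 35, 28, 35 days apart.
Specifically, the 3rd Saturday of each month.
3rd Saturday of October 2013: October 19, 2013.
3rd Saturday of November 2013: November 16, 2013.
December 2013 — 3rd Saturday is December 21, 2013.
January 2014 — 3rd Saturday is January 18, 2014.
February 2014 — 3rd Saturday is February 15, 2014.
March 2014 — 3rd Saturday is March 15, 2014.
3rd Saturday of April 2014: April 19, 2014.

April 19, 2014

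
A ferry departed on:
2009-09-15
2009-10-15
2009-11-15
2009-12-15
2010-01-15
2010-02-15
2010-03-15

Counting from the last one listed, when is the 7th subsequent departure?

The day-of-month is always 15 (30, 31, 30, 31, 31, 28 days between events).
So this recurs on the 15th of each month.
Next: April 2010 → 2010-04-15.
May 2010: 2010-05-15.
June 2010: 2010-06-15.
July 2010: 2010-07-15.
August 2010: 2010-08-15.
September 2010: 2010-09-15.
Next: October 2010 → 2010-10-15.

2010-10-15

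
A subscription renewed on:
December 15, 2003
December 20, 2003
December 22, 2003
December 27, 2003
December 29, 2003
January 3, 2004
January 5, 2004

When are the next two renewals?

January 10, 2004; January 12, 2004

Gaps: 5, 2, 5, 2, 5, 2 days — not constant, but cyclic with period 2.
The events fall on every Monday and Saturday.
The following Saturday is January 10, 2004.
Next Monday: January 12, 2004.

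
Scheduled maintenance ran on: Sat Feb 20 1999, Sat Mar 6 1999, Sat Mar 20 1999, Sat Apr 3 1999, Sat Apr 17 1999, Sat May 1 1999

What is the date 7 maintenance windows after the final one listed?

Every event comes 14 days after the last (14, 14, 14, 14, 14).
Sat May 1 1999 + 14 days = Sat May 15 1999.
Sat May 15 1999 + 14 days = Sat May 29 1999.
Sat May 29 1999 + 14 days = Sat Jun 12 1999.
Sat Jun 12 1999 + 14 days = Sat Jun 26 1999.
Sat Jun 26 1999 + 14 days = Sat Jul 10 1999.
Sat Jul 10 1999 + 14 days = Sat Jul 24 1999.
Sat Jul 24 1999 + 14 days = Sat Aug 7 1999.

Sat Aug 7 1999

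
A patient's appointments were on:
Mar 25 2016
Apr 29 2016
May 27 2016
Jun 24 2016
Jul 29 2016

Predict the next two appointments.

Aug 26 2016, Sep 30 2016

All Fridays; the gaps (35, 28, 28, 35) vary with month length.
This is the last Friday of each month.
Last Friday of August 2016: Aug 26 2016.
Last Friday of September 2016: Sep 30 2016.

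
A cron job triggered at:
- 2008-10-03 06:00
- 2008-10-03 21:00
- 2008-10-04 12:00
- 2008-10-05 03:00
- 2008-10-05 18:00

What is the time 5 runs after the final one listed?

2008-10-08 21:00

The interval is a steady 15 hours (15, 15, 15, 15).
2008-10-05 18:00 + 15 h = 2008-10-06 09:00.
2008-10-06 09:00 + 15 h = 2008-10-07 00:00.
2008-10-07 00:00 + 15 h = 2008-10-07 15:00.
2008-10-07 15:00 + 15 h = 2008-10-08 06:00.
2008-10-08 06:00 + 15 h = 2008-10-08 21:00.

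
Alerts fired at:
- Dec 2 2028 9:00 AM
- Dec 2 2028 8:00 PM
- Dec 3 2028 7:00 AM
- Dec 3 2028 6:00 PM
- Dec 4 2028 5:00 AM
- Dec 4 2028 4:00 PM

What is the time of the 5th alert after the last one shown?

Gaps: 11, 11, 11, 11, 11 hours — each event is 11 hours after the previous one.
Dec 4 2028 4:00 PM + 11 h = Dec 5 2028 3:00 AM.
Dec 5 2028 3:00 AM + 11 h = Dec 5 2028 2:00 PM.
Dec 5 2028 2:00 PM + 11 h = Dec 6 2028 1:00 AM.
Dec 6 2028 1:00 AM + 11 h = Dec 6 2028 12:00 PM.
Dec 6 2028 12:00 PM + 11 h = Dec 6 2028 11:00 PM.

Dec 6 2028 11:00 PM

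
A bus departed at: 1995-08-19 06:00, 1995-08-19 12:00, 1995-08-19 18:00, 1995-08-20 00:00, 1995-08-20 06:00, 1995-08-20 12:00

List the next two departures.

1995-08-20 18:00, 1995-08-21 00:00

Gaps: 6, 6, 6, 6, 6 hours — each event is 6 hours after the previous one.
1995-08-20 12:00 + 6 h = 1995-08-20 18:00.
1995-08-20 18:00 + 6 h = 1995-08-21 00:00.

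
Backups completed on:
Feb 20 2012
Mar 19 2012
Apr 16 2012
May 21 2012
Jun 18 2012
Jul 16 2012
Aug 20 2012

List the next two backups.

Sep 17 2012, Oct 15 2012

All dates are Mondays, 28, 28, 35, 28, 28, 35 days apart.
Specifically, the 3rd Monday of each month.
3rd Monday of September 2012: Sep 17 2012.
3rd Monday of October 2012: Oct 15 2012.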